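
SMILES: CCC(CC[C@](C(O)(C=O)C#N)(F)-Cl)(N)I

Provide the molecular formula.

Heavy atoms from the SMILES: 9 C, 1 Cl, 1 F, 1 I, 2 N, 2 O.
Implicit hydrogens by atom environment:
  4 × C: no H
  3 × C: 2 H each → 6
  1 × C: 3 H
  1 × C: 1 H
  1 × Cl: no H
  1 × F: no H
  1 × I: no H
  1 × N: 2 H
  1 × N: no H
  1 × O: 1 H
  1 × O: no H
  Total hydrogens = 13.
Molecular formula: C9H13ClFIN2O2

C9H13ClFIN2O2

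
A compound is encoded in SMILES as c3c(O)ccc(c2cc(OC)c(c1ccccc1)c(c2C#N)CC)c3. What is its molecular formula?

C22H19NO2

Heavy atoms from the SMILES: 22 C, 1 N, 2 O.
Implicit hydrogens by atom environment:
  10 × C (aromatic): 1 H each → 10
  8 × C (aromatic): no H
  2 × C: 3 H each → 6
  1 × C: 2 H
  1 × C: no H
  1 × N: no H
  1 × O: 1 H
  1 × O: no H
  Total hydrogens = 19.
Molecular formula: C22H19NO2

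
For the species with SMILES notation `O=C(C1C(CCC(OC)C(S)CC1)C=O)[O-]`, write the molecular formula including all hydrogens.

C11H17O4S-

Heavy atoms from the SMILES: 11 C, 4 O, 1 S.
Implicit hydrogens by atom environment:
  5 × C: 1 H each → 5
  4 × C: 2 H each → 8
  3 × O: no H
  1 × C: 3 H
  1 × C: no H
  1 × O (charge -1): no H
  1 × S: 1 H
  Total hydrogens = 17.
Net charge -1.
Molecular formula: C11H17O4S-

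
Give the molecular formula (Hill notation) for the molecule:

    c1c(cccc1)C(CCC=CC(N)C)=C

C14H19N

Heavy atoms from the SMILES: 14 C, 1 N.
Implicit hydrogens by atom environment:
  5 × C (aromatic): 1 H each → 5
  3 × C: 2 H each → 6
  3 × C: 1 H each → 3
  1 × C: 3 H
  1 × C: no H
  1 × C (aromatic): no H
  1 × N: 2 H
  Total hydrogens = 19.
Molecular formula: C14H19N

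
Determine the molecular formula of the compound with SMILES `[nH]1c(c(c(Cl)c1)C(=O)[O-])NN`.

Heavy atoms from the SMILES: 5 C, 1 Cl, 3 N, 2 O.
Implicit hydrogens by atom environment:
  3 × C (aromatic): no H
  1 × C (aromatic): 1 H
  1 × C: no H
  1 × Cl: no H
  1 × N: 2 H
  1 × N (aromatic): 1 H
  1 × N: 1 H
  1 × O: no H
  1 × O (charge -1): no H
  Total hydrogens = 5.
Net charge -1.
Molecular formula: C5H5ClN3O2-

C5H5ClN3O2-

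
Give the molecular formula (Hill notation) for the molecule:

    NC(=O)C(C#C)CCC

C7H11NO

Heavy atoms from the SMILES: 7 C, 1 N, 1 O.
Implicit hydrogens by atom environment:
  2 × C: 2 H each → 4
  2 × C: 1 H each → 2
  2 × C: no H
  1 × C: 3 H
  1 × N: 2 H
  1 × O: no H
  Total hydrogens = 11.
Molecular formula: C7H11NO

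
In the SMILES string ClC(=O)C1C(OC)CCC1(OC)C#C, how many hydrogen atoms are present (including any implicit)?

Hydrogens are implicit in SMILES; fill each atom to its normal valence:
  3 × C: 1 H each → 3
  3 × C: no H
  3 × O: no H
  2 × C: 3 H each → 6
  2 × C: 2 H each → 4
  1 × Cl: no H
  Total hydrogens = 13.

13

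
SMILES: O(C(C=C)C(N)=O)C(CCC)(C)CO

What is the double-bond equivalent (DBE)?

2

Molecular formula from the SMILES: C10H19NO3.
DoU = (2C + 2 + N − H − X)/2 = (2·10 + 2 + 1 − 19 − 0)/2 = 4/2 = 2.
(Structurally: 0 ring(s) + 2 π bond(s) = 2.)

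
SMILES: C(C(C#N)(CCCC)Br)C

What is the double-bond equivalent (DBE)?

Molecular formula from the SMILES: C8H14BrN.
DoU = (2C + 2 + N − H − X)/2 = (2·8 + 2 + 1 − 14 − 1)/2 = 4/2 = 2.
(Structurally: 0 ring(s) + 2 π bond(s) = 2.)

2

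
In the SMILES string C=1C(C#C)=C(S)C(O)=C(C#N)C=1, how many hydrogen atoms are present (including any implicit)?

5

Hydrogens are implicit in SMILES; fill each atom to its normal valence:
  4 × C (aromatic): no H
  2 × C (aromatic): 1 H each → 2
  2 × C: no H
  1 × C: 1 H
  1 × N: no H
  1 × O: 1 H
  1 × S: 1 H
  Total hydrogens = 5.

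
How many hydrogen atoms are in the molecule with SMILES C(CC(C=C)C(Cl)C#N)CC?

Hydrogens are implicit in SMILES; fill each atom to its normal valence:
  4 × C: 2 H each → 8
  3 × C: 1 H each → 3
  1 × C: 3 H
  1 × C: no H
  1 × Cl: no H
  1 × N: no H
  Total hydrogens = 14.

14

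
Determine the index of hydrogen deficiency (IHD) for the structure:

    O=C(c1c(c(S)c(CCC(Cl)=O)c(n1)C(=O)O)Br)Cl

7

Molecular formula from the SMILES: C10H6BrCl2NO4S.
DoU = (2C + 2 + N − H − X)/2 = (2·10 + 2 + 1 − 6 − 3)/2 = 14/2 = 7.
(Structurally: 1 ring(s) + 6 π bond(s) = 7.)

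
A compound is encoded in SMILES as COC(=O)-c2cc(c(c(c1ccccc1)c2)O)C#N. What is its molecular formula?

C15H11NO3

Heavy atoms from the SMILES: 15 C, 1 N, 3 O.
Implicit hydrogens by atom environment:
  7 × C (aromatic): 1 H each → 7
  5 × C (aromatic): no H
  2 × C: no H
  2 × O: no H
  1 × C: 3 H
  1 × N: no H
  1 × O: 1 H
  Total hydrogens = 11.
Molecular formula: C15H11NO3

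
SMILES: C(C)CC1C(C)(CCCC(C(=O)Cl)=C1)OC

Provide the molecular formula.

Heavy atoms from the SMILES: 13 C, 1 Cl, 2 O.
Implicit hydrogens by atom environment:
  5 × C: 2 H each → 10
  3 × C: 3 H each → 9
  3 × C: no H
  2 × C: 1 H each → 2
  2 × O: no H
  1 × Cl: no H
  Total hydrogens = 21.
Molecular formula: C13H21ClO2

C13H21ClO2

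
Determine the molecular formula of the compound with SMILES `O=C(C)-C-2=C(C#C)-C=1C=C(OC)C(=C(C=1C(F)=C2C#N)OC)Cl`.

Heavy atoms from the SMILES: 17 C, 1 Cl, 1 F, 1 N, 3 O.
Implicit hydrogens by atom environment:
  9 × C (aromatic): no H
  3 × C: 3 H each → 9
  3 × C: no H
  3 × O: no H
  1 × C (aromatic): 1 H
  1 × C: 1 H
  1 × Cl: no H
  1 × F: no H
  1 × N: no H
  Total hydrogens = 11.
Molecular formula: C17H11ClFNO3

C17H11ClFNO3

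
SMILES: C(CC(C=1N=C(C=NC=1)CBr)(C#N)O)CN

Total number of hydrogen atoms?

Hydrogens are implicit in SMILES; fill each atom to its normal valence:
  4 × C: 2 H each → 8
  2 × C (aromatic): 1 H each → 2
  2 × C (aromatic): no H
  2 × C: no H
  2 × N (aromatic): no H
  1 × Br: no H
  1 × N: 2 H
  1 × N: no H
  1 × O: 1 H
  Total hydrogens = 13.

13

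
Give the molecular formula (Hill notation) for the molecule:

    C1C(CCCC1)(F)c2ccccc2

Heavy atoms from the SMILES: 12 C, 1 F.
Implicit hydrogens by atom environment:
  5 × C: 2 H each → 10
  5 × C (aromatic): 1 H each → 5
  1 × C: no H
  1 × C (aromatic): no H
  1 × F: no H
  Total hydrogens = 15.
Molecular formula: C12H15F

C12H15F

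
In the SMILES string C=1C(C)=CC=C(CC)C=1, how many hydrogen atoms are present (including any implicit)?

12

Hydrogens are implicit in SMILES; fill each atom to its normal valence:
  4 × C (aromatic): 1 H each → 4
  2 × C: 3 H each → 6
  2 × C (aromatic): no H
  1 × C: 2 H
  Total hydrogens = 12.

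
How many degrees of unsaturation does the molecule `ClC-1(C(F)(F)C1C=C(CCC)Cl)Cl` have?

2

Molecular formula from the SMILES: C8H9Cl3F2.
DoU = (2C + 2 + N − H − X)/2 = (2·8 + 2 + 0 − 9 − 5)/2 = 4/2 = 2.
(Structurally: 1 ring(s) + 1 π bond(s) = 2.)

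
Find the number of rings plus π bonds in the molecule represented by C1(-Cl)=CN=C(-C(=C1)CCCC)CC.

Molecular formula from the SMILES: C11H16ClN.
DoU = (2C + 2 + N − H − X)/2 = (2·11 + 2 + 1 − 16 − 1)/2 = 8/2 = 4.
(Structurally: 1 ring(s) + 3 π bond(s) = 4.)

4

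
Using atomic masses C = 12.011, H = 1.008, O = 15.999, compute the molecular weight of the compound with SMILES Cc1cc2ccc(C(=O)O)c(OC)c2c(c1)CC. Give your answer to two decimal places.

Molecular formula: C15H16O3.
M = 15×12.011 + 16×1.008 + 3×15.999 = 244.29 g/mol.

244.29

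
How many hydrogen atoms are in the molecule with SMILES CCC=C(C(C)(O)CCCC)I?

19

Hydrogens are implicit in SMILES; fill each atom to its normal valence:
  4 × C: 2 H each → 8
  3 × C: 3 H each → 9
  2 × C: no H
  1 × C: 1 H
  1 × I: no H
  1 × O: 1 H
  Total hydrogens = 19.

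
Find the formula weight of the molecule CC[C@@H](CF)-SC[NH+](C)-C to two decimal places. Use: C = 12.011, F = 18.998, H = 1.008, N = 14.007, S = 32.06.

166.28

Molecular formula: C7H17FNS+.
M = 7×12.011 + 1×18.998 + 17×1.008 + 1×14.007 + 1×32.06 = 166.28 g/mol.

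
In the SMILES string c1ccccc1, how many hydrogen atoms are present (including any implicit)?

Hydrogens are implicit in SMILES; fill each atom to its normal valence:
  6 × C (aromatic): 1 H each → 6
  Total hydrogens = 6.

6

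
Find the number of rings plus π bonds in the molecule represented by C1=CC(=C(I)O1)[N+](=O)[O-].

Molecular formula from the SMILES: C4H2INO3.
DoU = (2C + 2 + N − H − X)/2 = (2·4 + 2 + 1 − 2 − 1)/2 = 8/2 = 4.
(Structurally: 1 ring(s) + 3 π bond(s) = 4.)

4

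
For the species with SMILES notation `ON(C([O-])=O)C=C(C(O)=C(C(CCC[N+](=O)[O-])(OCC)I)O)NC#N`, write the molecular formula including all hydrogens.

Heavy atoms from the SMILES: 12 C, 1 I, 4 N, 8 O.
Implicit hydrogens by atom environment:
  6 × C: no H
  4 × C: 2 H each → 8
  3 × O: 1 H each → 3
  3 × O: no H
  2 × N: no H
  2 × O (charge -1): no H
  1 × C: 3 H
  1 × C: 1 H
  1 × I: no H
  1 × N: 1 H
  1 × N (charge +1): no H
  Total hydrogens = 16.
Net charge -1.
Molecular formula: C12H16IN4O8-

C12H16IN4O8-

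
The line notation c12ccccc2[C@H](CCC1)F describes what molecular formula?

Heavy atoms from the SMILES: 10 C, 1 F.
Implicit hydrogens by atom environment:
  4 × C (aromatic): 1 H each → 4
  3 × C: 2 H each → 6
  2 × C (aromatic): no H
  1 × C: 1 H
  1 × F: no H
  Total hydrogens = 11.
Molecular formula: C10H11F

C10H11F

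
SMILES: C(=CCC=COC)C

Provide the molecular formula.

C7H12O

Heavy atoms from the SMILES: 7 C, 1 O.
Implicit hydrogens by atom environment:
  4 × C: 1 H each → 4
  2 × C: 3 H each → 6
  1 × C: 2 H
  1 × O: no H
  Total hydrogens = 12.
Molecular formula: C7H12O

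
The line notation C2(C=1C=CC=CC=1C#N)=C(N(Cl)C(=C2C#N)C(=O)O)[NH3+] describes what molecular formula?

C13H8ClN4O2+

Heavy atoms from the SMILES: 13 C, 1 Cl, 4 N, 2 O.
Implicit hydrogens by atom environment:
  6 × C (aromatic): no H
  4 × C (aromatic): 1 H each → 4
  3 × C: no H
  2 × N: no H
  1 × Cl: no H
  1 × N (charge +1): 3 H
  1 × N (aromatic): no H
  1 × O: 1 H
  1 × O: no H
  Total hydrogens = 8.
Net charge +1.
Molecular formula: C13H8ClN4O2+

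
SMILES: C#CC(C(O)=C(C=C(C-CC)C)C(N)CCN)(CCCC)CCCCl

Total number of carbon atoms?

21

The symbol for carbon appears 21 times in the SMILES. (Cl is a single chlorine, not C + l.)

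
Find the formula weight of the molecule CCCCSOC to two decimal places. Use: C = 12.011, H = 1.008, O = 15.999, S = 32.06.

120.21

Molecular formula: C5H12OS.
M = 5×12.011 + 12×1.008 + 1×15.999 + 1×32.06 = 120.21 g/mol.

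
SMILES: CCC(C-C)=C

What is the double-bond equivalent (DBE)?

1

Molecular formula from the SMILES: C6H12.
DoU = (2C + 2 + N − H − X)/2 = (2·6 + 2 + 0 − 12 − 0)/2 = 2/2 = 1.
(Structurally: 0 ring(s) + 1 π bond(s) = 1.)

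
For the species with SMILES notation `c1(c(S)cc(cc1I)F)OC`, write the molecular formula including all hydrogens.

C7H6FIOS

Heavy atoms from the SMILES: 7 C, 1 F, 1 I, 1 O, 1 S.
Implicit hydrogens by atom environment:
  4 × C (aromatic): no H
  2 × C (aromatic): 1 H each → 2
  1 × C: 3 H
  1 × F: no H
  1 × I: no H
  1 × O: no H
  1 × S: 1 H
  Total hydrogens = 6.
Molecular formula: C7H6FIOS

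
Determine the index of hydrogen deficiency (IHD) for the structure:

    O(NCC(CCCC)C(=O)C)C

1

Molecular formula from the SMILES: C9H19NO2.
DoU = (2C + 2 + N − H − X)/2 = (2·9 + 2 + 1 − 19 − 0)/2 = 2/2 = 1.
(Structurally: 0 ring(s) + 1 π bond(s) = 1.)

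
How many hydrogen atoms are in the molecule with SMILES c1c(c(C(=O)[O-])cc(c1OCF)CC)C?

12

Hydrogens are implicit in SMILES; fill each atom to its normal valence:
  4 × C (aromatic): no H
  2 × C: 3 H each → 6
  2 × C: 2 H each → 4
  2 × C (aromatic): 1 H each → 2
  2 × O: no H
  1 × C: no H
  1 × F: no H
  1 × O (charge -1): no H
  Total hydrogens = 12.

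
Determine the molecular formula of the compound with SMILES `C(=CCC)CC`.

Heavy atoms from the SMILES: 6 C.
Implicit hydrogens by atom environment:
  2 × C: 3 H each → 6
  2 × C: 2 H each → 4
  2 × C: 1 H each → 2
  Total hydrogens = 12.
Molecular formula: C6H12

C6H12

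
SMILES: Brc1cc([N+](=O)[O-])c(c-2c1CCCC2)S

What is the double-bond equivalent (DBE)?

6

Molecular formula from the SMILES: C10H10BrNO2S.
DoU = (2C + 2 + N − H − X)/2 = (2·10 + 2 + 1 − 10 − 1)/2 = 12/2 = 6.
(Structurally: 2 ring(s) + 4 π bond(s) = 6.)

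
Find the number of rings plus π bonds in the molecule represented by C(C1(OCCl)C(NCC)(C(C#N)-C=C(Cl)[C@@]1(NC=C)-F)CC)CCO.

5

Molecular formula from the SMILES: C17H26Cl2FN3O2.
DoU = (2C + 2 + N − H − X)/2 = (2·17 + 2 + 3 − 26 − 3)/2 = 10/2 = 5.
(Structurally: 1 ring(s) + 4 π bond(s) = 5.)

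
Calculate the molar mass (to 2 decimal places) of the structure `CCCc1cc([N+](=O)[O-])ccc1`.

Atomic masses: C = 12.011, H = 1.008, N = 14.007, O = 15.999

Molecular formula: C9H11NO2.
M = 9×12.011 + 11×1.008 + 1×14.007 + 2×15.999 = 165.19 g/mol.

165.19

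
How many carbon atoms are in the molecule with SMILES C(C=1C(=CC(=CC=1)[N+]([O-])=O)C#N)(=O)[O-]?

8

The symbol for carbon appears 8 times in the SMILES.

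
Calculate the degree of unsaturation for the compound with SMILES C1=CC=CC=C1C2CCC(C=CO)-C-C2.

6

Molecular formula from the SMILES: C14H18O.
DoU = (2C + 2 + N − H − X)/2 = (2·14 + 2 + 0 − 18 − 0)/2 = 12/2 = 6.
(Structurally: 2 ring(s) + 4 π bond(s) = 6.)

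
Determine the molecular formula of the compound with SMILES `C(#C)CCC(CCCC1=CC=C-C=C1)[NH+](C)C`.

Heavy atoms from the SMILES: 16 C, 1 N.
Implicit hydrogens by atom environment:
  5 × C: 2 H each → 10
  5 × C (aromatic): 1 H each → 5
  2 × C: 3 H each → 6
  2 × C: 1 H each → 2
  1 × C: no H
  1 × C (aromatic): no H
  1 × N (charge +1): 1 H
  Total hydrogens = 24.
Net charge +1.
Molecular formula: C16H24N+

C16H24N+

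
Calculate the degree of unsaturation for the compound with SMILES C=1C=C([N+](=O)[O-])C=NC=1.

Molecular formula from the SMILES: C5H4N2O2.
DoU = (2C + 2 + N − H − X)/2 = (2·5 + 2 + 2 − 4 − 0)/2 = 10/2 = 5.
(Structurally: 1 ring(s) + 4 π bond(s) = 5.)

5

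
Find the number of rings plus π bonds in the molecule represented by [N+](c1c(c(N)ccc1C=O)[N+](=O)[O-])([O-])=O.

Molecular formula from the SMILES: C7H5N3O5.
DoU = (2C + 2 + N − H − X)/2 = (2·7 + 2 + 3 − 5 − 0)/2 = 14/2 = 7.
(Structurally: 1 ring(s) + 6 π bond(s) = 7.)

7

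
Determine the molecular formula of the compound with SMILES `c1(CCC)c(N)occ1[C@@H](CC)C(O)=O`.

C11H17NO3

Heavy atoms from the SMILES: 11 C, 1 N, 3 O.
Implicit hydrogens by atom environment:
  3 × C: 2 H each → 6
  3 × C (aromatic): no H
  2 × C: 3 H each → 6
  1 × C (aromatic): 1 H
  1 × C: 1 H
  1 × C: no H
  1 × N: 2 H
  1 × O: 1 H
  1 × O (aromatic): no H
  1 × O: no H
  Total hydrogens = 17.
Molecular formula: C11H17NO3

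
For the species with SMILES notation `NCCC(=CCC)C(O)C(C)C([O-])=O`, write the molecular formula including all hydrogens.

C10H18NO3-

Heavy atoms from the SMILES: 10 C, 1 N, 3 O.
Implicit hydrogens by atom environment:
  3 × C: 2 H each → 6
  3 × C: 1 H each → 3
  2 × C: 3 H each → 6
  2 × C: no H
  1 × N: 2 H
  1 × O: 1 H
  1 × O: no H
  1 × O (charge -1): no H
  Total hydrogens = 18.
Net charge -1.
Molecular formula: C10H18NO3-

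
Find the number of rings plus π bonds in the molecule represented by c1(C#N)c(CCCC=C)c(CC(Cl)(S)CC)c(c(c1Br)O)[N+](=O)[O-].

Molecular formula from the SMILES: C16H18BrClN2O3S.
DoU = (2C + 2 + N − H − X)/2 = (2·16 + 2 + 2 − 18 − 2)/2 = 16/2 = 8.
(Structurally: 1 ring(s) + 7 π bond(s) = 8.)

8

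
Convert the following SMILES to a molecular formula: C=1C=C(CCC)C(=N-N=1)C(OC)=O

C9H12N2O2

Heavy atoms from the SMILES: 9 C, 2 N, 2 O.
Implicit hydrogens by atom environment:
  2 × C: 3 H each → 6
  2 × C: 2 H each → 4
  2 × C (aromatic): 1 H each → 2
  2 × C (aromatic): no H
  2 × N (aromatic): no H
  2 × O: no H
  1 × C: no H
  Total hydrogens = 12.
Molecular formula: C9H12N2O2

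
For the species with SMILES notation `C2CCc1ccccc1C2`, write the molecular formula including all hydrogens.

Heavy atoms from the SMILES: 10 C.
Implicit hydrogens by atom environment:
  4 × C: 2 H each → 8
  4 × C (aromatic): 1 H each → 4
  2 × C (aromatic): no H
  Total hydrogens = 12.
Molecular formula: C10H12

C10H12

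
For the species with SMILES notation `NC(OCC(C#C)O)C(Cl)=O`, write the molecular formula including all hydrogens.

Heavy atoms from the SMILES: 6 C, 1 Cl, 1 N, 3 O.
Implicit hydrogens by atom environment:
  3 × C: 1 H each → 3
  2 × C: no H
  2 × O: no H
  1 × C: 2 H
  1 × Cl: no H
  1 × N: 2 H
  1 × O: 1 H
  Total hydrogens = 8.
Molecular formula: C6H8ClNO3

C6H8ClNO3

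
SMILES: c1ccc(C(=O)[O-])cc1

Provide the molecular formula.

Heavy atoms from the SMILES: 7 C, 2 O.
Implicit hydrogens by atom environment:
  5 × C (aromatic): 1 H each → 5
  1 × C (aromatic): no H
  1 × C: no H
  1 × O: no H
  1 × O (charge -1): no H
  Total hydrogens = 5.
Net charge -1.
Molecular formula: C7H5O2-

C7H5O2-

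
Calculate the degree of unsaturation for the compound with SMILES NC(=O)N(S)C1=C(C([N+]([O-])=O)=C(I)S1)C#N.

7

Molecular formula from the SMILES: C6H3IN4O3S2.
DoU = (2C + 2 + N − H − X)/2 = (2·6 + 2 + 4 − 3 − 1)/2 = 14/2 = 7.
(Structurally: 1 ring(s) + 6 π bond(s) = 7.)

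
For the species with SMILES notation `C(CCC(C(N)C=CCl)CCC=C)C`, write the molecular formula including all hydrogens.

C12H22ClN

Heavy atoms from the SMILES: 12 C, 1 Cl, 1 N.
Implicit hydrogens by atom environment:
  6 × C: 2 H each → 12
  5 × C: 1 H each → 5
  1 × C: 3 H
  1 × Cl: no H
  1 × N: 2 H
  Total hydrogens = 22.
Molecular formula: C12H22ClN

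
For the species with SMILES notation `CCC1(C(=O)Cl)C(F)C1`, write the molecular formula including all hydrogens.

C6H8ClFO

Heavy atoms from the SMILES: 6 C, 1 Cl, 1 F, 1 O.
Implicit hydrogens by atom environment:
  2 × C: 2 H each → 4
  2 × C: no H
  1 × C: 3 H
  1 × C: 1 H
  1 × Cl: no H
  1 × F: no H
  1 × O: no H
  Total hydrogens = 8.
Molecular formula: C6H8ClFO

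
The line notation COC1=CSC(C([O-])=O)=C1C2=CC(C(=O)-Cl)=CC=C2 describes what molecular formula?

Heavy atoms from the SMILES: 13 C, 1 Cl, 4 O, 1 S.
Implicit hydrogens by atom environment:
  5 × C (aromatic): 1 H each → 5
  5 × C (aromatic): no H
  3 × O: no H
  2 × C: no H
  1 × C: 3 H
  1 × Cl: no H
  1 × O (charge -1): no H
  1 × S (aromatic): no H
  Total hydrogens = 8.
Net charge -1.
Molecular formula: C13H8ClO4S-

C13H8ClO4S-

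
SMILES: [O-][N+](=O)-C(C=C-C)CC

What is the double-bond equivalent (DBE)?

Molecular formula from the SMILES: C6H11NO2.
DoU = (2C + 2 + N − H − X)/2 = (2·6 + 2 + 1 − 11 − 0)/2 = 4/2 = 2.
(Structurally: 0 ring(s) + 2 π bond(s) = 2.)

2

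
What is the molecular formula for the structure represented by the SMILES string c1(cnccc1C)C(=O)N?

C7H8N2O

Heavy atoms from the SMILES: 7 C, 2 N, 1 O.
Implicit hydrogens by atom environment:
  3 × C (aromatic): 1 H each → 3
  2 × C (aromatic): no H
  1 × C: 3 H
  1 × C: no H
  1 × N: 2 H
  1 × N (aromatic): no H
  1 × O: no H
  Total hydrogens = 8.
Molecular formula: C7H8N2O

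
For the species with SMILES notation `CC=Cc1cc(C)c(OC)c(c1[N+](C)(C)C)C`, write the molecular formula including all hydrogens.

C15H24NO+

Heavy atoms from the SMILES: 15 C, 1 N, 1 O.
Implicit hydrogens by atom environment:
  7 × C: 3 H each → 21
  5 × C (aromatic): no H
  2 × C: 1 H each → 2
  1 × C (aromatic): 1 H
  1 × N (charge +1): no H
  1 × O: no H
  Total hydrogens = 24.
Net charge +1.
Molecular formula: C15H24NO+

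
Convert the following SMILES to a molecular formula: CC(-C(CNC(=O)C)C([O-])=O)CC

Heavy atoms from the SMILES: 9 C, 1 N, 3 O.
Implicit hydrogens by atom environment:
  3 × C: 3 H each → 9
  2 × C: 2 H each → 4
  2 × C: 1 H each → 2
  2 × C: no H
  2 × O: no H
  1 × N: 1 H
  1 × O (charge -1): no H
  Total hydrogens = 16.
Net charge -1.
Molecular formula: C9H16NO3-

C9H16NO3-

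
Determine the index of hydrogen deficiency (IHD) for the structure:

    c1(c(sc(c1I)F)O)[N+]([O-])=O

4

Molecular formula from the SMILES: C4HFINO3S.
DoU = (2C + 2 + N − H − X)/2 = (2·4 + 2 + 1 − 1 − 2)/2 = 8/2 = 4.
(Structurally: 1 ring(s) + 3 π bond(s) = 4.)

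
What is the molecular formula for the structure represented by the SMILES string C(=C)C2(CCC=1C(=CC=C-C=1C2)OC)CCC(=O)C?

Heavy atoms from the SMILES: 17 C, 2 O.
Implicit hydrogens by atom environment:
  6 × C: 2 H each → 12
  3 × C (aromatic): 1 H each → 3
  3 × C (aromatic): no H
  2 × C: 3 H each → 6
  2 × C: no H
  2 × O: no H
  1 × C: 1 H
  Total hydrogens = 22.
Molecular formula: C17H22O2

C17H22O2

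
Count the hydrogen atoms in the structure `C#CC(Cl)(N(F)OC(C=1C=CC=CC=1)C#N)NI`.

8

Hydrogens are implicit in SMILES; fill each atom to its normal valence:
  5 × C (aromatic): 1 H each → 5
  3 × C: no H
  2 × C: 1 H each → 2
  2 × N: no H
  1 × C (aromatic): no H
  1 × Cl: no H
  1 × F: no H
  1 × I: no H
  1 × N: 1 H
  1 × O: no H
  Total hydrogens = 8.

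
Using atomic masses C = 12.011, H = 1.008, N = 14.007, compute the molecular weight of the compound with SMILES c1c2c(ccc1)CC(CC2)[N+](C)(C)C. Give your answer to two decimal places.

190.31

Molecular formula: C13H20N+.
M = 13×12.011 + 20×1.008 + 1×14.007 = 190.31 g/mol.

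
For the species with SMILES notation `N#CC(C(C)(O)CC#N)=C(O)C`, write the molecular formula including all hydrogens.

Heavy atoms from the SMILES: 8 C, 2 N, 2 O.
Implicit hydrogens by atom environment:
  5 × C: no H
  2 × C: 3 H each → 6
  2 × N: no H
  2 × O: 1 H each → 2
  1 × C: 2 H
  Total hydrogens = 10.
Molecular formula: C8H10N2O2

C8H10N2O2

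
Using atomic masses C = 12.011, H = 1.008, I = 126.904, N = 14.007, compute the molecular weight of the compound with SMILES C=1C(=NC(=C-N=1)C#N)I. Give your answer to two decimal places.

Molecular formula: C5H2IN3.
M = 5×12.011 + 2×1.008 + 1×126.904 + 3×14.007 = 231.00 g/mol.

231.00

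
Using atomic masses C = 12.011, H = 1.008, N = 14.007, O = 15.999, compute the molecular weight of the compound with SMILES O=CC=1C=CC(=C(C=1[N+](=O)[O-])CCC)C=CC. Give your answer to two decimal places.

Molecular formula: C13H15NO3.
M = 13×12.011 + 15×1.008 + 1×14.007 + 3×15.999 = 233.27 g/mol.

233.27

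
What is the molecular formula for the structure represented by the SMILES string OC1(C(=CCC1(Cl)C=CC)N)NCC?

C10H17ClN2O

Heavy atoms from the SMILES: 10 C, 1 Cl, 2 N, 1 O.
Implicit hydrogens by atom environment:
  3 × C: 1 H each → 3
  3 × C: no H
  2 × C: 3 H each → 6
  2 × C: 2 H each → 4
  1 × Cl: no H
  1 × N: 2 H
  1 × N: 1 H
  1 × O: 1 H
  Total hydrogens = 17.
Molecular formula: C10H17ClN2O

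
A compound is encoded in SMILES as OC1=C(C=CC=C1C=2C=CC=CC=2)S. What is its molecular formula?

Heavy atoms from the SMILES: 12 C, 1 O, 1 S.
Implicit hydrogens by atom environment:
  8 × C (aromatic): 1 H each → 8
  4 × C (aromatic): no H
  1 × O: 1 H
  1 × S: 1 H
  Total hydrogens = 10.
Molecular formula: C12H10OS

C12H10OS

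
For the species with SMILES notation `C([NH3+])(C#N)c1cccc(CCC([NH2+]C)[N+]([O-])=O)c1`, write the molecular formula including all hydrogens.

[C12H18N4O2]2+

Heavy atoms from the SMILES: 12 C, 4 N, 2 O.
Implicit hydrogens by atom environment:
  4 × C (aromatic): 1 H each → 4
  2 × C: 2 H each → 4
  2 × C: 1 H each → 2
  2 × C (aromatic): no H
  1 × C: 3 H
  1 × C: no H
  1 × N (charge +1): 3 H
  1 × N (charge +1): 2 H
  1 × N: no H
  1 × N (charge +1): no H
  1 × O: no H
  1 × O (charge -1): no H
  Total hydrogens = 18.
Net charge +2.
Molecular formula: [C12H18N4O2]2+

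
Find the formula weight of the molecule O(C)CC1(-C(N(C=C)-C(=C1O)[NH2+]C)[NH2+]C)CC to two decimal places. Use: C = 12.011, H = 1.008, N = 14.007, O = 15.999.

Molecular formula: [C12H25N3O2]2+.
M = 12×12.011 + 25×1.008 + 3×14.007 + 2×15.999 = 243.35 g/mol.

243.35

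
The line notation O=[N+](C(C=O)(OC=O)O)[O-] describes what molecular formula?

C3H3NO6

Heavy atoms from the SMILES: 3 C, 1 N, 6 O.
Implicit hydrogens by atom environment:
  4 × O: no H
  2 × C: 1 H each → 2
  1 × C: no H
  1 × N (charge +1): no H
  1 × O: 1 H
  1 × O (charge -1): no H
  Total hydrogens = 3.
Molecular formula: C3H3NO6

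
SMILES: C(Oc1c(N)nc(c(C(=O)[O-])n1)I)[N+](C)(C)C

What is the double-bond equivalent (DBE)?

5

Molecular formula from the SMILES: C9H13IN4O3.
DoU = (2C + 2 + N − H − X)/2 = (2·9 + 2 + 4 − 13 − 1)/2 = 10/2 = 5.
(Structurally: 1 ring(s) + 4 π bond(s) = 5.)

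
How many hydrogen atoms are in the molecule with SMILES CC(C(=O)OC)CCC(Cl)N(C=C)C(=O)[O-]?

Hydrogens are implicit in SMILES; fill each atom to its normal valence:
  3 × C: 2 H each → 6
  3 × C: 1 H each → 3
  3 × O: no H
  2 × C: 3 H each → 6
  2 × C: no H
  1 × Cl: no H
  1 × N: no H
  1 × O (charge -1): no H
  Total hydrogens = 15.

15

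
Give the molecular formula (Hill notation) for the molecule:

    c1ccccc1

C6H6

Heavy atoms from the SMILES: 6 C.
Implicit hydrogens by atom environment:
  6 × C (aromatic): 1 H each → 6
  Total hydrogens = 6.
Molecular formula: C6H6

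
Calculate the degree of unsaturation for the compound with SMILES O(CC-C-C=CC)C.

1

Molecular formula from the SMILES: C7H14O.
DoU = (2C + 2 + N − H − X)/2 = (2·7 + 2 + 0 − 14 − 0)/2 = 2/2 = 1.
(Structurally: 0 ring(s) + 1 π bond(s) = 1.)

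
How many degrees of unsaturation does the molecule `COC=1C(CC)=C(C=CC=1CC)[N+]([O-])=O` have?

Molecular formula from the SMILES: C11H15NO3.
DoU = (2C + 2 + N − H − X)/2 = (2·11 + 2 + 1 − 15 − 0)/2 = 10/2 = 5.
(Structurally: 1 ring(s) + 4 π bond(s) = 5.)

5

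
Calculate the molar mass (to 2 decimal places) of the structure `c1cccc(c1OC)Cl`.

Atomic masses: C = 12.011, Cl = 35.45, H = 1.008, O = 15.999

142.58

Molecular formula: C7H7ClO.
M = 7×12.011 + 1×35.45 + 7×1.008 + 1×15.999 = 142.58 g/mol.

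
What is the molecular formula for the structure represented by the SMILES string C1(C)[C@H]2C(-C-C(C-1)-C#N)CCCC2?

C12H19N

Heavy atoms from the SMILES: 12 C, 1 N.
Implicit hydrogens by atom environment:
  6 × C: 2 H each → 12
  4 × C: 1 H each → 4
  1 × C: 3 H
  1 × C: no H
  1 × N: no H
  Total hydrogens = 19.
Molecular formula: C12H19N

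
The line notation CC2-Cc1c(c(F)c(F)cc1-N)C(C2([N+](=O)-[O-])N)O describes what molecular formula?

Heavy atoms from the SMILES: 11 C, 2 F, 3 N, 3 O.
Implicit hydrogens by atom environment:
  5 × C (aromatic): no H
  2 × C: 1 H each → 2
  2 × F: no H
  2 × N: 2 H each → 4
  1 × C: 3 H
  1 × C: 2 H
  1 × C (aromatic): 1 H
  1 × C: no H
  1 × N (charge +1): no H
  1 × O: 1 H
  1 × O: no H
  1 × O (charge -1): no H
  Total hydrogens = 13.
Molecular formula: C11H13F2N3O3

C11H13F2N3O3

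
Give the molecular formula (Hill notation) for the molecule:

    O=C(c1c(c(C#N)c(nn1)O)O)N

C6H4N4O3

Heavy atoms from the SMILES: 6 C, 4 N, 3 O.
Implicit hydrogens by atom environment:
  4 × C (aromatic): no H
  2 × C: no H
  2 × N (aromatic): no H
  2 × O: 1 H each → 2
  1 × N: 2 H
  1 × N: no H
  1 × O: no H
  Total hydrogens = 4.
Molecular formula: C6H4N4O3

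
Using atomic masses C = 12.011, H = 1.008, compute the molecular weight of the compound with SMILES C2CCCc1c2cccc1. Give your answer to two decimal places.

Molecular formula: C10H12.
M = 10×12.011 + 12×1.008 = 132.21 g/mol.

132.21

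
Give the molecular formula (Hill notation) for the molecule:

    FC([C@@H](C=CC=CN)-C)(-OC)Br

Heavy atoms from the SMILES: 1 Br, 8 C, 1 F, 1 N, 1 O.
Implicit hydrogens by atom environment:
  5 × C: 1 H each → 5
  2 × C: 3 H each → 6
  1 × Br: no H
  1 × C: no H
  1 × F: no H
  1 × N: 2 H
  1 × O: no H
  Total hydrogens = 13.
Molecular formula: C8H13BrFNO

C8H13BrFNO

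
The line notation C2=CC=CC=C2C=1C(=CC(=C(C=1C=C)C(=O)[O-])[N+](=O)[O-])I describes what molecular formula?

Heavy atoms from the SMILES: 15 C, 1 I, 1 N, 4 O.
Implicit hydrogens by atom environment:
  6 × C (aromatic): 1 H each → 6
  6 × C (aromatic): no H
  2 × O: no H
  2 × O (charge -1): no H
  1 × C: 2 H
  1 × C: 1 H
  1 × C: no H
  1 × I: no H
  1 × N (charge +1): no H
  Total hydrogens = 9.
Net charge -1.
Molecular formula: C15H9INO4-

C15H9INO4-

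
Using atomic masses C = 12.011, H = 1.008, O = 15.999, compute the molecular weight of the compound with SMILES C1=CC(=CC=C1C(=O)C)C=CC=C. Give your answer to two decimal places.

Molecular formula: C12H12O.
M = 12×12.011 + 12×1.008 + 1×15.999 = 172.23 g/mol.

172.23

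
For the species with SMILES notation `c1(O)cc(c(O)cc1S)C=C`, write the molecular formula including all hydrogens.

Heavy atoms from the SMILES: 8 C, 2 O, 1 S.
Implicit hydrogens by atom environment:
  4 × C (aromatic): no H
  2 × C (aromatic): 1 H each → 2
  2 × O: 1 H each → 2
  1 × C: 2 H
  1 × C: 1 H
  1 × S: 1 H
  Total hydrogens = 8.
Molecular formula: C8H8O2S

C8H8O2S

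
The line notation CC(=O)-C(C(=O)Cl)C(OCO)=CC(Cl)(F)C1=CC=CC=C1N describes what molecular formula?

C14H14Cl2FNO4

Heavy atoms from the SMILES: 14 C, 2 Cl, 1 F, 1 N, 4 O.
Implicit hydrogens by atom environment:
  4 × C (aromatic): 1 H each → 4
  4 × C: no H
  3 × O: no H
  2 × C: 1 H each → 2
  2 × C (aromatic): no H
  2 × Cl: no H
  1 × C: 3 H
  1 × C: 2 H
  1 × F: no H
  1 × N: 2 H
  1 × O: 1 H
  Total hydrogens = 14.
Molecular formula: C14H14Cl2FNO4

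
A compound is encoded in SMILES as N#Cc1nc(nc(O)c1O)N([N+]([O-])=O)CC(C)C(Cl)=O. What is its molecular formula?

C9H8ClN5O5

Heavy atoms from the SMILES: 9 C, 1 Cl, 5 N, 5 O.
Implicit hydrogens by atom environment:
  4 × C (aromatic): no H
  2 × C: no H
  2 × N (aromatic): no H
  2 × N: no H
  2 × O: 1 H each → 2
  2 × O: no H
  1 × C: 3 H
  1 × C: 2 H
  1 × C: 1 H
  1 × Cl: no H
  1 × N (charge +1): no H
  1 × O (charge -1): no H
  Total hydrogens = 8.
Molecular formula: C9H8ClN5O5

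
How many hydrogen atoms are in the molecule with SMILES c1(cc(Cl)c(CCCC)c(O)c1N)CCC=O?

Hydrogens are implicit in SMILES; fill each atom to its normal valence:
  5 × C: 2 H each → 10
  5 × C (aromatic): no H
  1 × C: 3 H
  1 × C (aromatic): 1 H
  1 × C: 1 H
  1 × Cl: no H
  1 × N: 2 H
  1 × O: 1 H
  1 × O: no H
  Total hydrogens = 18.

18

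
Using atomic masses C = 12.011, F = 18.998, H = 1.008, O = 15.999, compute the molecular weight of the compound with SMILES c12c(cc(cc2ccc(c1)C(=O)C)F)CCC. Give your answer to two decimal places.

230.28

Molecular formula: C15H15FO.
M = 15×12.011 + 1×18.998 + 15×1.008 + 1×15.999 = 230.28 g/mol.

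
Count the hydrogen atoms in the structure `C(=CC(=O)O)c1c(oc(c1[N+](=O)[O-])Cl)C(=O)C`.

6

Hydrogens are implicit in SMILES; fill each atom to its normal valence:
  4 × C (aromatic): no H
  3 × O: no H
  2 × C: 1 H each → 2
  2 × C: no H
  1 × C: 3 H
  1 × Cl: no H
  1 × N (charge +1): no H
  1 × O: 1 H
  1 × O (aromatic): no H
  1 × O (charge -1): no H
  Total hydrogens = 6.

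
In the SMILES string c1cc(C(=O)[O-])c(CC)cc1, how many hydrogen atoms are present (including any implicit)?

Hydrogens are implicit in SMILES; fill each atom to its normal valence:
  4 × C (aromatic): 1 H each → 4
  2 × C (aromatic): no H
  1 × C: 3 H
  1 × C: 2 H
  1 × C: no H
  1 × O: no H
  1 × O (charge -1): no H
  Total hydrogens = 9.

9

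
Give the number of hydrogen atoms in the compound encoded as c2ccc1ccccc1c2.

8

Hydrogens are implicit in SMILES; fill each atom to its normal valence:
  8 × C (aromatic): 1 H each → 8
  2 × C (aromatic): no H
  Total hydrogens = 8.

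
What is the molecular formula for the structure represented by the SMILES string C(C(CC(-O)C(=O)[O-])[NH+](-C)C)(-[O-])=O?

Heavy atoms from the SMILES: 7 C, 1 N, 5 O.
Implicit hydrogens by atom environment:
  2 × C: 3 H each → 6
  2 × C: 1 H each → 2
  2 × C: no H
  2 × O: no H
  2 × O (charge -1): no H
  1 × C: 2 H
  1 × N (charge +1): 1 H
  1 × O: 1 H
  Total hydrogens = 12.
Net charge -1.
Molecular formula: C7H12NO5-

C7H12NO5-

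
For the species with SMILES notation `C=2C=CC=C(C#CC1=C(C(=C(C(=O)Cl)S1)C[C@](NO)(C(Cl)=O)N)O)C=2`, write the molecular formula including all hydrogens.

Heavy atoms from the SMILES: 16 C, 2 Cl, 2 N, 4 O, 1 S.
Implicit hydrogens by atom environment:
  5 × C (aromatic): 1 H each → 5
  5 × C (aromatic): no H
  5 × C: no H
  2 × Cl: no H
  2 × O: 1 H each → 2
  2 × O: no H
  1 × C: 2 H
  1 × N: 2 H
  1 × N: 1 H
  1 × S (aromatic): no H
  Total hydrogens = 12.
Molecular formula: C16H12Cl2N2O4S

C16H12Cl2N2O4S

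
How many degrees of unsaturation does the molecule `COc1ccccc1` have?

4

Molecular formula from the SMILES: C7H8O.
DoU = (2C + 2 + N − H − X)/2 = (2·7 + 2 + 0 − 8 − 0)/2 = 8/2 = 4.
(Structurally: 1 ring(s) + 3 π bond(s) = 4.)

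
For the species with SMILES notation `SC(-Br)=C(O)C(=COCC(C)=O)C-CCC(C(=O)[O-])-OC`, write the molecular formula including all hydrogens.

Heavy atoms from the SMILES: 1 Br, 13 C, 6 O, 1 S.
Implicit hydrogens by atom environment:
  5 × C: no H
  4 × C: 2 H each → 8
  4 × O: no H
  2 × C: 3 H each → 6
  2 × C: 1 H each → 2
  1 × Br: no H
  1 × O: 1 H
  1 × O (charge -1): no H
  1 × S: 1 H
  Total hydrogens = 18.
Net charge -1.
Molecular formula: C13H18BrO6S-

C13H18BrO6S-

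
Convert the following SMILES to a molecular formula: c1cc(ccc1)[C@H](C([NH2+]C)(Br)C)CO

C11H17BrNO+

Heavy atoms from the SMILES: 1 Br, 11 C, 1 N, 1 O.
Implicit hydrogens by atom environment:
  5 × C (aromatic): 1 H each → 5
  2 × C: 3 H each → 6
  1 × Br: no H
  1 × C: 2 H
  1 × C: 1 H
  1 × C: no H
  1 × C (aromatic): no H
  1 × N (charge +1): 2 H
  1 × O: 1 H
  Total hydrogens = 17.
Net charge +1.
Molecular formula: C11H17BrNO+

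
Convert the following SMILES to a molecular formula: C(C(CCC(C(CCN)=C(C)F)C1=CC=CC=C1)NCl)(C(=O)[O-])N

Heavy atoms from the SMILES: 17 C, 1 Cl, 1 F, 3 N, 2 O.
Implicit hydrogens by atom environment:
  5 × C (aromatic): 1 H each → 5
  4 × C: 2 H each → 8
  3 × C: 1 H each → 3
  3 × C: no H
  2 × N: 2 H each → 4
  1 × C: 3 H
  1 × C (aromatic): no H
  1 × Cl: no H
  1 × F: no H
  1 × N: 1 H
  1 × O: no H
  1 × O (charge -1): no H
  Total hydrogens = 24.
Net charge -1.
Molecular formula: C17H24ClFN3O2-

C17H24ClFN3O2-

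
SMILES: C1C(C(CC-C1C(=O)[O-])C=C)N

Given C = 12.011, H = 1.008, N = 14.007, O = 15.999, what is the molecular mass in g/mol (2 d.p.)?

168.22

Molecular formula: C9H14NO2-.
M = 9×12.011 + 14×1.008 + 1×14.007 + 2×15.999 = 168.22 g/mol.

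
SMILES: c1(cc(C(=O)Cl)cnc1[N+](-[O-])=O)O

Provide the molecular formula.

C6H3ClN2O4

Heavy atoms from the SMILES: 6 C, 1 Cl, 2 N, 4 O.
Implicit hydrogens by atom environment:
  3 × C (aromatic): no H
  2 × C (aromatic): 1 H each → 2
  2 × O: no H
  1 × C: no H
  1 × Cl: no H
  1 × N (aromatic): no H
  1 × N (charge +1): no H
  1 × O: 1 H
  1 × O (charge -1): no H
  Total hydrogens = 3.
Molecular formula: C6H3ClN2O4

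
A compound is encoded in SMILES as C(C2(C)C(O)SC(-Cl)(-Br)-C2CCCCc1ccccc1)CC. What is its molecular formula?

Heavy atoms from the SMILES: 1 Br, 18 C, 1 Cl, 1 O, 1 S.
Implicit hydrogens by atom environment:
  6 × C: 2 H each → 12
  5 × C (aromatic): 1 H each → 5
  2 × C: 3 H each → 6
  2 × C: 1 H each → 2
  2 × C: no H
  1 × Br: no H
  1 × C (aromatic): no H
  1 × Cl: no H
  1 × O: 1 H
  1 × S: no H
  Total hydrogens = 26.
Molecular formula: C18H26BrClOS

C18H26BrClOS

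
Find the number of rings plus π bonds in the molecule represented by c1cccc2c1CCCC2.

5

Molecular formula from the SMILES: C10H12.
DoU = (2C + 2 + N − H − X)/2 = (2·10 + 2 + 0 − 12 − 0)/2 = 10/2 = 5.
(Structurally: 2 ring(s) + 3 π bond(s) = 5.)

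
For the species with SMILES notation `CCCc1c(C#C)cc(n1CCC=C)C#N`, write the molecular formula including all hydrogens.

Heavy atoms from the SMILES: 14 C, 2 N.
Implicit hydrogens by atom environment:
  5 × C: 2 H each → 10
  3 × C (aromatic): no H
  2 × C: 1 H each → 2
  2 × C: no H
  1 × C: 3 H
  1 × C (aromatic): 1 H
  1 × N (aromatic): no H
  1 × N: no H
  Total hydrogens = 16.
Molecular formula: C14H16N2

C14H16N2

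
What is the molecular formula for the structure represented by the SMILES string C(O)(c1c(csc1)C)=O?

C6H6O2S

Heavy atoms from the SMILES: 6 C, 2 O, 1 S.
Implicit hydrogens by atom environment:
  2 × C (aromatic): 1 H each → 2
  2 × C (aromatic): no H
  1 × C: 3 H
  1 × C: no H
  1 × O: 1 H
  1 × O: no H
  1 × S (aromatic): no H
  Total hydrogens = 6.
Molecular formula: C6H6O2S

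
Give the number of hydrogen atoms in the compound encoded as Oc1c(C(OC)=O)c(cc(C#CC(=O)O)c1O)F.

7

Hydrogens are implicit in SMILES; fill each atom to its normal valence:
  5 × C (aromatic): no H
  4 × C: no H
  3 × O: 1 H each → 3
  3 × O: no H
  1 × C: 3 H
  1 × C (aromatic): 1 H
  1 × F: no H
  Total hydrogens = 7.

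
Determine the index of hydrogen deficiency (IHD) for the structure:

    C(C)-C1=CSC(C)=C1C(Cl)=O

4

Molecular formula from the SMILES: C8H9ClOS.
DoU = (2C + 2 + N − H − X)/2 = (2·8 + 2 + 0 − 9 − 1)/2 = 8/2 = 4.
(Structurally: 1 ring(s) + 3 π bond(s) = 4.)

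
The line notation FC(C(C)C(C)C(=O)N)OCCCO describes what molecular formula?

C9H18FNO3

Heavy atoms from the SMILES: 9 C, 1 F, 1 N, 3 O.
Implicit hydrogens by atom environment:
  3 × C: 2 H each → 6
  3 × C: 1 H each → 3
  2 × C: 3 H each → 6
  2 × O: no H
  1 × C: no H
  1 × F: no H
  1 × N: 2 H
  1 × O: 1 H
  Total hydrogens = 18.
Molecular formula: C9H18FNO3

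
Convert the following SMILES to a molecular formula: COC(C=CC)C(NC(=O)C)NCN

C9H19N3O2

Heavy atoms from the SMILES: 9 C, 3 N, 2 O.
Implicit hydrogens by atom environment:
  4 × C: 1 H each → 4
  3 × C: 3 H each → 9
  2 × N: 1 H each → 2
  2 × O: no H
  1 × C: 2 H
  1 × C: no H
  1 × N: 2 H
  Total hydrogens = 19.
Molecular formula: C9H19N3O2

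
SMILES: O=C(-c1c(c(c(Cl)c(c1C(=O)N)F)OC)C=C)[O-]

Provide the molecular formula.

C11H8ClFNO4-

Heavy atoms from the SMILES: 11 C, 1 Cl, 1 F, 1 N, 4 O.
Implicit hydrogens by atom environment:
  6 × C (aromatic): no H
  3 × O: no H
  2 × C: no H
  1 × C: 3 H
  1 × C: 2 H
  1 × C: 1 H
  1 × Cl: no H
  1 × F: no H
  1 × N: 2 H
  1 × O (charge -1): no H
  Total hydrogens = 8.
Net charge -1.
Molecular formula: C11H8ClFNO4-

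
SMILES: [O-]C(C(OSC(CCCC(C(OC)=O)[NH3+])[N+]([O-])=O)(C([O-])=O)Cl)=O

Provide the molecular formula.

Heavy atoms from the SMILES: 10 C, 1 Cl, 2 N, 9 O, 1 S.
Implicit hydrogens by atom environment:
  6 × O: no H
  4 × C: no H
  3 × C: 2 H each → 6
  3 × O (charge -1): no H
  2 × C: 1 H each → 2
  1 × C: 3 H
  1 × Cl: no H
  1 × N (charge +1): 3 H
  1 × N (charge +1): no H
  1 × S: no H
  Total hydrogens = 14.
Net charge -1.
Molecular formula: C10H14ClN2O9S-

C10H14ClN2O9S-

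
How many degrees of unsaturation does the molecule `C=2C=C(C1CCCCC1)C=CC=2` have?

Molecular formula from the SMILES: C12H16.
DoU = (2C + 2 + N − H − X)/2 = (2·12 + 2 + 0 − 16 − 0)/2 = 10/2 = 5.
(Structurally: 2 ring(s) + 3 π bond(s) = 5.)

5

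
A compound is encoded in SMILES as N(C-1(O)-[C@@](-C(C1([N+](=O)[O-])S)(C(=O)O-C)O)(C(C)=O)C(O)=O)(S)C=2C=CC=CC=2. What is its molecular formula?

Heavy atoms from the SMILES: 15 C, 2 N, 9 O, 2 S.
Implicit hydrogens by atom environment:
  7 × C: no H
  5 × C (aromatic): 1 H each → 5
  5 × O: no H
  3 × O: 1 H each → 3
  2 × C: 3 H each → 6
  2 × S: 1 H each → 2
  1 × C (aromatic): no H
  1 × N (charge +1): no H
  1 × N: no H
  1 × O (charge -1): no H
  Total hydrogens = 16.
Molecular formula: C15H16N2O9S2

C15H16N2O9S2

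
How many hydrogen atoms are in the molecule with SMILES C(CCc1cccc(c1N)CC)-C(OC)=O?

Hydrogens are implicit in SMILES; fill each atom to its normal valence:
  4 × C: 2 H each → 8
  3 × C (aromatic): 1 H each → 3
  3 × C (aromatic): no H
  2 × C: 3 H each → 6
  2 × O: no H
  1 × C: no H
  1 × N: 2 H
  Total hydrogens = 19.

19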